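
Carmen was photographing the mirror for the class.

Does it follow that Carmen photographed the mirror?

'was photographing' is progressive; for an accomplishment like 'photograph the mirror', it doesn't entail completion.

no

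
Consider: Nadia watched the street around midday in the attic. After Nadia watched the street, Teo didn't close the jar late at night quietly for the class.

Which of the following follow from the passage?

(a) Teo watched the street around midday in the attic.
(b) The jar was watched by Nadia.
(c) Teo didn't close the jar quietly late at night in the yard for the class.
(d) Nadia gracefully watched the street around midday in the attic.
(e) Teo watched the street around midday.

(c)

(a) Not entailed — the passage has Nadia watching the street, not Teo.
(b) Not entailed — Nadia watched the street, not the jar; the jar belongs to the closing event.
(c) Entailed — under negation, adding a further restriction is entailed: if no such closing event occurred, none occurred in the yard either.
(d) Not entailed — 'gracefully' adds information not in the original event.
(e) Not entailed — the passage has Nadia watching the street, not Teo.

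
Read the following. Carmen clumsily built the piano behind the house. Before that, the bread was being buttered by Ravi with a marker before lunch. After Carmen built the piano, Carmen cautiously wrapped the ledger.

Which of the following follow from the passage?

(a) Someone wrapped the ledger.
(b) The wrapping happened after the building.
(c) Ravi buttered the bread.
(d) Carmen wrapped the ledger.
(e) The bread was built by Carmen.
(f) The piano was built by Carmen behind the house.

(a) Entailed — every conjunct here is already in the original wrapping event.
(b) Entailed — the narrative places the building before the wrapping.
(c) Not entailed — 'was buttering' is progressive on an accomplishment; it does not entail the completed 'buttered'.
(d) Entailed — dropping 'cautiously' leaves a sub-description the original still satisfies.
(e) Not entailed — Carmen built the piano, not the bread; the bread belongs to the buttering event.
(f) Entailed — the original entails any weakening of itself; this just drops 'clumsily'.

(a), (b), (d), (f)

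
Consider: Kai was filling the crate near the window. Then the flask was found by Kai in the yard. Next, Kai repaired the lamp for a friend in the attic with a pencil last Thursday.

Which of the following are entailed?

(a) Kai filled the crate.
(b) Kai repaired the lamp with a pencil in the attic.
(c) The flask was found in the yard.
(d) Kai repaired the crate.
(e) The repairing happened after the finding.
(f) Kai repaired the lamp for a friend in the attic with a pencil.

(b), (c), (e), (f)

(a) Not entailed — 'was filling' is progressive on an accomplishment; it does not entail the completed 'filled'.
(b) Entailed — dropping 'for a friend', 'last Thursday' leaves a sub-description the original still satisfies.
(c) Entailed — this follows by dropping conjuncts from the finding event's description.
(d) Not entailed — Kai repaired the lamp, not the crate; the crate belongs to the filling event.
(e) Entailed — the narrative places the finding before the repairing.
(f) Entailed — every conjunct here is already in the original repairing event.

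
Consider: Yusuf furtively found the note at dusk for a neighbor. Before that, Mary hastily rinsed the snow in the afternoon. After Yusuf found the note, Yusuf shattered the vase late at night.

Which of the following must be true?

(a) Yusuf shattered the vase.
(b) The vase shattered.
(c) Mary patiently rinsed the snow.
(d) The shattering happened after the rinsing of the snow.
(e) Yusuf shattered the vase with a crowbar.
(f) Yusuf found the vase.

(a) Entailed — this follows by dropping conjuncts from the shattering event's description.
(b) Entailed — 'Yusuf shattered the vase' is causative; it entails the inchoative 'the vase shattered'.
(c) Not entailed — 'patiently' adds a manner not in (and inconsistent with) the original.
(d) Entailed — the narrative places the rinsing before the shattering.
(e) Not entailed — 'with a crowbar' adds information not in the original event.
(f) Not entailed — Yusuf found the note, not the vase; the vase belongs to the shattering event.

(a), (b), (d)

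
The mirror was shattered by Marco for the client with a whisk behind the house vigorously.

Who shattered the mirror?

'Marco' marks the agent of the shattering event.

Marco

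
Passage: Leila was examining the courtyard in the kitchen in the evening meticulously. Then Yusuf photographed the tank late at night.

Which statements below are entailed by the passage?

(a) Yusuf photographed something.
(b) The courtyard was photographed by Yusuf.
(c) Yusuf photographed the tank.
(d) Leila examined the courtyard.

(a) Entailed — the original entails any weakening of itself; this just drops 'late at night' and generalizes the patient.
(b) Not entailed — Yusuf photographed the tank, not the courtyard; the courtyard belongs to the examining event.
(c) Entailed — the original entails any weakening of itself; this just drops 'late at night'.
(d) Entailed — 'examine' is an activity; 'was examining' entails that some examining happened, so 'examined' holds.

(a), (c), (d)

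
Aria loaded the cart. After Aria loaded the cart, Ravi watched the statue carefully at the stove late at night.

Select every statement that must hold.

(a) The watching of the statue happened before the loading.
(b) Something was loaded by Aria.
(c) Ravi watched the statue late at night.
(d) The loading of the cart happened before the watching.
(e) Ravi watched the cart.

(b), (c), (d)

(a) Not entailed — the narrative places the loading before the watching, not after.
(b) Entailed — every conjunct here is already in the original loading event.
(c) Entailed — the original entails any weakening of itself; this just drops 'carefully', 'at the stove'.
(d) Entailed — the narrative places the loading before the watching.
(e) Not entailed — Ravi watched the statue, not the cart; the cart belongs to the loading event.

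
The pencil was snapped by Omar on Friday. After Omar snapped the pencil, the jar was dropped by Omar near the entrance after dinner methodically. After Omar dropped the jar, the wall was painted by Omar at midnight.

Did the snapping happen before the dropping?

yes

The narrative orders the snapping before the dropping.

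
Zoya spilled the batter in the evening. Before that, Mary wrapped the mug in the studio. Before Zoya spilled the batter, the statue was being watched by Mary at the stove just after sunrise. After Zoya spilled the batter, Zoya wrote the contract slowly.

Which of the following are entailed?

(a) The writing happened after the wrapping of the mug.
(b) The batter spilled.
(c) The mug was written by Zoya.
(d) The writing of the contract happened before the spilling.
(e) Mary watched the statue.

(a) Entailed — the narrative places the wrapping before the writing.
(b) Entailed — 'Zoya spilled the batter' is causative; it entails the inchoative 'the batter spilled'.
(c) Not entailed — Zoya wrote the contract, not the mug; the mug belongs to the wrapping event.
(d) Not entailed — the narrative places the spilling before the writing, not after.
(e) Entailed — 'watch' is an activity; 'was watching' entails that some watching happened, so 'watched' holds.

(a), (b), (e)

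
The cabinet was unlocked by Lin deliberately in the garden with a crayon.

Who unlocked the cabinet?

Lin

'Lin' marks the agent of the unlocking event.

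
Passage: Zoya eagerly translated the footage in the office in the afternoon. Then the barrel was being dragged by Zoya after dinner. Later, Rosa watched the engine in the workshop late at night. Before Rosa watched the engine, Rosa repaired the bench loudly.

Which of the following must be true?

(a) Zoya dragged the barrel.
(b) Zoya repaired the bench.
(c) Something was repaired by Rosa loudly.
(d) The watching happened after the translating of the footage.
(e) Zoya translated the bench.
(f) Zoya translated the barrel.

(a) Entailed — 'drag' is an activity; 'was dragging' entails that some dragging happened, so 'dragged' holds.
(b) Not entailed — the passage has Rosa repairing the bench, not Zoya.
(c) Entailed — the original entails any weakening of itself; this just generalizes the patient.
(d) Entailed — the narrative places the translating before the watching.
(e) Not entailed — Zoya translated the footage, not the bench; the bench belongs to the repairing event.
(f) Not entailed — Zoya translated the footage, not the barrel; the barrel belongs to the dragging event.

(a), (c), (d)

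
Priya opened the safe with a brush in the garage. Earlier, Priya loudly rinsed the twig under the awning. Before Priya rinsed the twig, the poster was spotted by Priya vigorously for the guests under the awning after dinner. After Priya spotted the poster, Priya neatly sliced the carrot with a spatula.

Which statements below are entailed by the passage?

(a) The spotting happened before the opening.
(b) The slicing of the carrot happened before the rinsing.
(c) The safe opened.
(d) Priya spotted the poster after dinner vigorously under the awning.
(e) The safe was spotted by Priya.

(a), (c), (d)

(a) Entailed — the narrative places the spotting before the opening.
(b) Not entailed — the narrative doesn't order the slicing relative to the rinsing.
(c) Entailed — 'Priya opened the safe' is causative; it entails the inchoative 'the safe opened'.
(d) Entailed — dropping 'for the guests' leaves a sub-description the original still satisfies.
(e) Not entailed — Priya spotted the poster, not the safe; the safe belongs to the opening event.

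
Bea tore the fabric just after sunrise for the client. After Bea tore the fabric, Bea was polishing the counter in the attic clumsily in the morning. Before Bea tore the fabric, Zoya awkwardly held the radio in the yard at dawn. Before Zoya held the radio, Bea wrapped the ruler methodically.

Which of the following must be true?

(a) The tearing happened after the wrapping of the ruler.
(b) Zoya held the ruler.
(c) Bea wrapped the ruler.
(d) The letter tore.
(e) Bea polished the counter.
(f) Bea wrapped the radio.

(a), (c), (e)

(a) Entailed — the narrative places the wrapping before the tearing.
(b) Not entailed — Zoya held the radio, not the ruler; the ruler belongs to the wrapping event.
(c) Entailed — every conjunct here is already in the original wrapping event.
(d) Not entailed — the fabric is what tore, not the letter.
(e) Entailed — 'polish' is an activity; 'was polishing' entails that some polishing happened, so 'polished' holds.
(f) Not entailed — Bea wrapped the ruler, not the radio; the radio belongs to the holding event.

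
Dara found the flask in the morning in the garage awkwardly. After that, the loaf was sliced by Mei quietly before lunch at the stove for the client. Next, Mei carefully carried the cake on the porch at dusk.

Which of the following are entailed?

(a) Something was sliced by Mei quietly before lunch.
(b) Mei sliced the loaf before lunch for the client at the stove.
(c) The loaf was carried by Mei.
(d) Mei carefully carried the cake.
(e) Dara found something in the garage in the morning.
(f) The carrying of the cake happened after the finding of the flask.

(a) Entailed — the original entails any weakening of itself; this just drops 'at the stove', 'for the client' and generalizes the patient.
(b) Entailed — this follows by dropping conjuncts from the slicing event's description.
(c) Not entailed — Mei carried the cake, not the loaf; the loaf belongs to the slicing event.
(d) Entailed — dropping 'on the porch', 'at dusk' leaves a sub-description the original still satisfies.
(e) Entailed — every conjunct here is already in the original finding event.
(f) Entailed — the narrative places the finding before the carrying.

(a), (b), (d), (e), (f)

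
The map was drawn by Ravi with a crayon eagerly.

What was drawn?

the map

'the map' marks the patient of the drawing event.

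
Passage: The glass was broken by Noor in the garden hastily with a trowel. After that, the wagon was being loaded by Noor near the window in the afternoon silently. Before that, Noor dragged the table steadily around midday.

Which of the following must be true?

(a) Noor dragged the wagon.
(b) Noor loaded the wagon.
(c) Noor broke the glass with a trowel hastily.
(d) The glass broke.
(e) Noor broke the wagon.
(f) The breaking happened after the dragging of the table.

(a) Not entailed — Noor dragged the table, not the wagon; the wagon belongs to the loading event.
(b) Not entailed — 'was loading' is progressive on an accomplishment; it does not entail the completed 'loaded'.
(c) Entailed — every conjunct here is already in the original breaking event.
(d) Entailed — 'Noor broke the glass' is causative; it entails the inchoative 'the glass broke'.
(e) Not entailed — Noor broke the glass, not the wagon; the wagon belongs to the loading event.
(f) Not entailed — the narrative doesn't order the dragging relative to the breaking.

(c), (d)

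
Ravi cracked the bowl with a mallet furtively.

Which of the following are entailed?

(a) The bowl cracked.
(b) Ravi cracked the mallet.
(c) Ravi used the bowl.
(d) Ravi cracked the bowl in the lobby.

(a)

(a) Entailed — 'Ravi cracked the bowl' is causative; it entails the inchoative 'the bowl cracked'.
(b) Not entailed — the mallet is the instrument, not what was cracked.
(c) Not entailed — the bowl is the patient, not an instrument — Ravi used a mallet.
(d) Not entailed — 'in the lobby' adds information not in the original event.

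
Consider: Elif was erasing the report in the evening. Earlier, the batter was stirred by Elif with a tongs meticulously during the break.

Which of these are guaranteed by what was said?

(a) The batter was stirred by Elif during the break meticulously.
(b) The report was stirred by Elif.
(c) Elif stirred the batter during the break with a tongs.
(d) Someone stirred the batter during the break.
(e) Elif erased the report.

(a) Entailed — dropping 'with a tongs' leaves a sub-description the original still satisfies.
(b) Not entailed — Elif stirred the batter, not the report; the report belongs to the erasing event.
(c) Entailed — this follows by dropping conjuncts from the stirring event's description.
(d) Entailed — the original entails any weakening of itself; this just drops 'meticulously', 'with a tongs' and generalizes the agent.
(e) Not entailed — 'was erasing' is progressive on an accomplishment; it does not entail the completed 'erased'.

(a), (c), (d)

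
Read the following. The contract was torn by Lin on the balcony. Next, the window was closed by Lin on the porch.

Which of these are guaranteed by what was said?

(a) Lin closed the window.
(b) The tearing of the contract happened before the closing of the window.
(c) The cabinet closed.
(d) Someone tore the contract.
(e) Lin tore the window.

(a) Entailed — every conjunct here is already in the original closing event.
(b) Entailed — the narrative places the tearing before the closing.
(c) Not entailed — the window is what closed, not the cabinet.
(d) Entailed — dropping 'on the balcony' and generalizing the agent leaves a sub-description the original still satisfies.
(e) Not entailed — Lin tore the contract, not the window; the window belongs to the closing event.

(a), (b), (d)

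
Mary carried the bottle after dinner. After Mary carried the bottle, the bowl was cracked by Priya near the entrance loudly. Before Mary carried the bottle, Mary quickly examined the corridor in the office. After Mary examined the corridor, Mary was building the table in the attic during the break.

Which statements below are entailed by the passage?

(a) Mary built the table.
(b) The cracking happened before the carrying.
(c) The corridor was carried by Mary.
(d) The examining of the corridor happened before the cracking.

(d)

(a) Not entailed — 'was building' is progressive on an accomplishment; it does not entail the completed 'built'.
(b) Not entailed — the narrative places the carrying before the cracking, not after.
(c) Not entailed — Mary carried the bottle, not the corridor; the corridor belongs to the examining event.
(d) Entailed — the narrative places the examining before the cracking.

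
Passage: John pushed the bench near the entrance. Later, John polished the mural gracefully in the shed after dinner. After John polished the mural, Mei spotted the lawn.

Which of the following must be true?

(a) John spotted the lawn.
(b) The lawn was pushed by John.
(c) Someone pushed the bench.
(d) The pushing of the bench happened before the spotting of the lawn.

(c), (d)

(a) Not entailed — the passage has Mei spotting the lawn, not John.
(b) Not entailed — John pushed the bench, not the lawn; the lawn belongs to the spotting event.
(c) Entailed — dropping 'near the entrance' and generalizing the agent leaves a sub-description the original still satisfies.
(d) Entailed — the narrative places the pushing before the spotting.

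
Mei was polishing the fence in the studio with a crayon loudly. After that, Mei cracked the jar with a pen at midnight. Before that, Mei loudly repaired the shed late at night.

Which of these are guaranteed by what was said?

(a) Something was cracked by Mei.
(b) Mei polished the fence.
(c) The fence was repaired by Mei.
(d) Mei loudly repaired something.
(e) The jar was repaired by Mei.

(a) Entailed — this follows by dropping conjuncts from the cracking event's description.
(b) Entailed — 'polish' is an activity; 'was polishing' entails that some polishing happened, so 'polished' holds.
(c) Not entailed — Mei repaired the shed, not the fence; the fence belongs to the polishing event.
(d) Entailed — every conjunct here is already in the original repairing event.
(e) Not entailed — Mei repaired the shed, not the jar; the jar belongs to the cracking event.

(a), (b), (d)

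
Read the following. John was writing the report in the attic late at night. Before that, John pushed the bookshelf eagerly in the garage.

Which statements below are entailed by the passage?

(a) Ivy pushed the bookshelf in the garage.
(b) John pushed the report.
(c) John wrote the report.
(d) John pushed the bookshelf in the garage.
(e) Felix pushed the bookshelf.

(d)

(a) Not entailed — the passage has John pushing the bookshelf, not Ivy.
(b) Not entailed — John pushed the bookshelf, not the report; the report belongs to the writing event.
(c) Not entailed — 'was writing' is progressive on an accomplishment; it does not entail the completed 'wrote'.
(d) Entailed — the original entails any weakening of itself; this just drops 'eagerly'.
(e) Not entailed — the passage has John pushing the bookshelf, not Felix.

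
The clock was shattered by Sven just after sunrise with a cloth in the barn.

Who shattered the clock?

'Sven' marks the agent of the shattering event.

Sven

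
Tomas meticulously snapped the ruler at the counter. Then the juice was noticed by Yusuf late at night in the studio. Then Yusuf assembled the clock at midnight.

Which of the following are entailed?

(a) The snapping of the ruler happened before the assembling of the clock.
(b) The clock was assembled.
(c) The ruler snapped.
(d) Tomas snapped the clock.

(a) Entailed — the narrative places the snapping before the assembling.
(b) Entailed — the original entails any weakening of itself; this just drops 'at midnight' and generalizes the agent.
(c) Entailed — 'Tomas snapped the ruler' is causative; it entails the inchoative 'the ruler snapped'.
(d) Not entailed — Tomas snapped the ruler, not the clock; the clock belongs to the assembling event.

(a), (b), (c)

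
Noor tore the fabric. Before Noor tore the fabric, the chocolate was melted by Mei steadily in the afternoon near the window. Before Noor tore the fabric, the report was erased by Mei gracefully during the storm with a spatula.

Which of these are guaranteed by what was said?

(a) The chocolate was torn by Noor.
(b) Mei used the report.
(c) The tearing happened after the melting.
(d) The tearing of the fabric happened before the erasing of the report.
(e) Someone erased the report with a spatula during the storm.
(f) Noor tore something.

(a) Not entailed — Noor tore the fabric, not the chocolate; the chocolate belongs to the melting event.
(b) Not entailed — the report is the patient, not an instrument — Mei used a spatula.
(c) Entailed — the narrative places the melting before the tearing.
(d) Not entailed — the narrative places the erasing before the tearing, not after.
(e) Entailed — every conjunct here is already in the original erasing event.
(f) Entailed — the original entails any weakening of itself; this just generalizes the patient.

(c), (e), (f)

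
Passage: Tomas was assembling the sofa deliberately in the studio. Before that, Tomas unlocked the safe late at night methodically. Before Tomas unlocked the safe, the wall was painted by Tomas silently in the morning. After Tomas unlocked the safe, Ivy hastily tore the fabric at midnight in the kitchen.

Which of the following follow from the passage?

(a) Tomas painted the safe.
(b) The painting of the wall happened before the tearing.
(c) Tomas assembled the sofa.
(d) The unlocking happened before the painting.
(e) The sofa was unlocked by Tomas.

(b)

(a) Not entailed — Tomas painted the wall, not the safe; the safe belongs to the unlocking event.
(b) Entailed — the narrative places the painting before the tearing.
(c) Not entailed — 'was assembling' is progressive on an accomplishment; it does not entail the completed 'assembled'.
(d) Not entailed — the narrative places the painting before the unlocking, not after.
(e) Not entailed — Tomas unlocked the safe, not the sofa; the sofa belongs to the assembling event.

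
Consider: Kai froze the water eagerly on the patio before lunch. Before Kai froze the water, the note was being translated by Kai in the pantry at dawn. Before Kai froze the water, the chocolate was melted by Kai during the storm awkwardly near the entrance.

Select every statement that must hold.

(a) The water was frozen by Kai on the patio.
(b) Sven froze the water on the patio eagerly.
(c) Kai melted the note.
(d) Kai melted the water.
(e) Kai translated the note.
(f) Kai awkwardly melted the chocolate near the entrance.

(a) Entailed — dropping 'eagerly', 'before lunch' leaves a sub-description the original still satisfies.
(b) Not entailed — the passage has Kai freezing the water, not Sven.
(c) Not entailed — Kai melted the chocolate, not the note; the note belongs to the translating event.
(d) Not entailed — Kai melted the chocolate, not the water; the water belongs to the freezing event.
(e) Not entailed — 'was translating' is progressive on an accomplishment; it does not entail the completed 'translated'.
(f) Entailed — dropping 'during the storm' leaves a sub-description the original still satisfies.

(a), (f)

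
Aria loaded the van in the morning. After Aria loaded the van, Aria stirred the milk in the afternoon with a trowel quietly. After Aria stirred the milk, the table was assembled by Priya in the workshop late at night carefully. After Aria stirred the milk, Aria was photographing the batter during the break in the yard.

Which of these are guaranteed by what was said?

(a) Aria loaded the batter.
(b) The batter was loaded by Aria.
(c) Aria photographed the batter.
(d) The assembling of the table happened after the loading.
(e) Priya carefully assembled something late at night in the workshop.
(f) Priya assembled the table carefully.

(d), (e), (f)

(a) Not entailed — Aria loaded the van, not the batter; the batter belongs to the photographing event.
(b) Not entailed — Aria loaded the van, not the batter; the batter belongs to the photographing event.
(c) Not entailed — 'was photographing' is progressive on an accomplishment; it does not entail the completed 'photographed'.
(d) Entailed — the narrative places the loading before the assembling.
(e) Entailed — generalizing the patient leaves a sub-description the original still satisfies.
(f) Entailed — dropping 'in the workshop', 'late at night' leaves a sub-description the original still satisfies.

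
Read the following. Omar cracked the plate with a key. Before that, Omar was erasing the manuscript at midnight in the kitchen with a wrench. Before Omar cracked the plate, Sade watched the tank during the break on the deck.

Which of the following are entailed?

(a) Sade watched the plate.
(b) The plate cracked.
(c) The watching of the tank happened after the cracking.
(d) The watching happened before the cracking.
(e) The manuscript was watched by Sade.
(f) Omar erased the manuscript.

(a) Not entailed — Sade watched the tank, not the plate; the plate belongs to the cracking event.
(b) Entailed — 'Omar cracked the plate' is causative; it entails the inchoative 'the plate cracked'.
(c) Not entailed — the narrative places the watching before the cracking, not after.
(d) Entailed — the narrative places the watching before the cracking.
(e) Not entailed — Sade watched the tank, not the manuscript; the manuscript belongs to the erasing event.
(f) Not entailed — 'was erasing' is progressive on an accomplishment; it does not entail the completed 'erased'.

(b), (d)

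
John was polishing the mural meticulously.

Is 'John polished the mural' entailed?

'polish' is atelic; if John was polishing the mural, then John polished the mural (for some time).

yes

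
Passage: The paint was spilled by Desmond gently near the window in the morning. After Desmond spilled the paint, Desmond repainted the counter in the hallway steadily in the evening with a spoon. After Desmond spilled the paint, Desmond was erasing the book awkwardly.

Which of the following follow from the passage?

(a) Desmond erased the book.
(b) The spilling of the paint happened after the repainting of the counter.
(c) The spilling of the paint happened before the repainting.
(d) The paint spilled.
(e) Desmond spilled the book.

(a) Not entailed — 'was erasing' is progressive on an accomplishment; it does not entail the completed 'erased'.
(b) Not entailed — the narrative places the spilling before the repainting, not after.
(c) Entailed — the narrative places the spilling before the repainting.
(d) Entailed — 'Desmond spilled the paint' is causative; it entails the inchoative 'the paint spilled'.
(e) Not entailed — Desmond spilled the paint, not the book; the book belongs to the erasing event.

(c), (d)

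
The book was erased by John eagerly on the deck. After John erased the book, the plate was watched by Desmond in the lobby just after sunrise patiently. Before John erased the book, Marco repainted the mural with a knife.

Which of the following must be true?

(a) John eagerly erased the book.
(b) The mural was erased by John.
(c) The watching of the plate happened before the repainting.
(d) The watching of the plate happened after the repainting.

(a) Entailed — this follows by dropping conjuncts from the erasing event's description.
(b) Not entailed — John erased the book, not the mural; the mural belongs to the repainting event.
(c) Not entailed — the narrative places the repainting before the watching, not after.
(d) Entailed — the narrative places the repainting before the watching.

(a), (d)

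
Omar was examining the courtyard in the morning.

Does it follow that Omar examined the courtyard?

'examine' is atelic; if Omar was examining the courtyard, then Omar examined the courtyard (for some time).

yes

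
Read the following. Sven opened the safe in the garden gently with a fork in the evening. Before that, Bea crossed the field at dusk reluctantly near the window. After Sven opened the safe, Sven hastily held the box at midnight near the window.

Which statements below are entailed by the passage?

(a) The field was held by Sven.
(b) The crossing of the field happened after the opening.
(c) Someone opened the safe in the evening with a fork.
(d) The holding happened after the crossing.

(a) Not entailed — Sven held the box, not the field; the field belongs to the crossing event.
(b) Not entailed — the narrative places the crossing before the opening, not after.
(c) Entailed — every conjunct here is already in the original opening event.
(d) Entailed — the narrative places the crossing before the holding.

(c), (d)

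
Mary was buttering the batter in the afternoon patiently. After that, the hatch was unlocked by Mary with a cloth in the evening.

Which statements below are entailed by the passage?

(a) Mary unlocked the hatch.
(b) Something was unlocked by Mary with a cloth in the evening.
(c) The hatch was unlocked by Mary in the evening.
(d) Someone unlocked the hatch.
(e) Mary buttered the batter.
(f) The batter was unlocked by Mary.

(a) Entailed — every conjunct here is already in the original unlocking event.
(b) Entailed — generalizing the patient leaves a sub-description the original still satisfies.
(c) Entailed — dropping 'with a cloth' leaves a sub-description the original still satisfies.
(d) Entailed — every conjunct here is already in the original unlocking event.
(e) Not entailed — 'was buttering' is progressive on an accomplishment; it does not entail the completed 'buttered'.
(f) Not entailed — Mary unlocked the hatch, not the batter; the batter belongs to the buttering event.

(a), (b), (c), (d)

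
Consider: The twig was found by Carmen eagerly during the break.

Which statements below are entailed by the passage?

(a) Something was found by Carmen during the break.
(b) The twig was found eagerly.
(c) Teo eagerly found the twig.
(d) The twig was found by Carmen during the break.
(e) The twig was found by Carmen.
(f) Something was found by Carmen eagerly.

(a), (b), (d), (e), (f)

(a) Entailed — dropping 'eagerly' and generalizing the patient leaves a sub-description the original still satisfies.
(b) Entailed — the original entails any weakening of itself; this just drops 'during the break' and generalizes the agent.
(c) Not entailed — the passage has Carmen finding the twig, not Teo.
(d) Entailed — this follows by dropping conjuncts from the finding event's description.
(e) Entailed — this follows by dropping conjuncts from the finding event's description.
(f) Entailed — every conjunct here is already in the original finding event.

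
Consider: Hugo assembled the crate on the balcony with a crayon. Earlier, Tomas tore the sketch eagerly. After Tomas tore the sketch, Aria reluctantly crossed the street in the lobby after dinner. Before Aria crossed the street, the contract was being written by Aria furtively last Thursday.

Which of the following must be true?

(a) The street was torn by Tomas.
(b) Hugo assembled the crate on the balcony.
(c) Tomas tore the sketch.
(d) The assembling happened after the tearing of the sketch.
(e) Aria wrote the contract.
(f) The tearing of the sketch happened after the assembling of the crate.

(a) Not entailed — Tomas tore the sketch, not the street; the street belongs to the crossing event.
(b) Entailed — this follows by dropping conjuncts from the assembling event's description.
(c) Entailed — dropping 'eagerly' leaves a sub-description the original still satisfies.
(d) Entailed — the narrative places the tearing before the assembling.
(e) Not entailed — 'was writing' is progressive on an accomplishment; it does not entail the completed 'wrote'.
(f) Not entailed — the narrative places the tearing before the assembling, not after.

(b), (c), (d)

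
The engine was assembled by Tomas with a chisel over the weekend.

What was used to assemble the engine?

a chisel

'with a chisel' marks the instrument of the assembling event.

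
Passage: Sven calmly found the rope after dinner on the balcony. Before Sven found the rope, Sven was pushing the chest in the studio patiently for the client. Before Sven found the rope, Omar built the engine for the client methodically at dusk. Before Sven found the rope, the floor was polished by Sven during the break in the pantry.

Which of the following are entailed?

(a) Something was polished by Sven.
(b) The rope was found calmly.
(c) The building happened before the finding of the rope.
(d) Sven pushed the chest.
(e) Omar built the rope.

(a), (b), (c), (d)

(a) Entailed — the original entails any weakening of itself; this just drops 'in the pantry', 'during the break' and generalizes the patient.
(b) Entailed — every conjunct here is already in the original finding event.
(c) Entailed — the narrative places the building before the finding.
(d) Entailed — 'push' is an activity; 'was pushing' entails that some pushing happened, so 'pushed' holds.
(e) Not entailed — Omar built the engine, not the rope; the rope belongs to the finding event.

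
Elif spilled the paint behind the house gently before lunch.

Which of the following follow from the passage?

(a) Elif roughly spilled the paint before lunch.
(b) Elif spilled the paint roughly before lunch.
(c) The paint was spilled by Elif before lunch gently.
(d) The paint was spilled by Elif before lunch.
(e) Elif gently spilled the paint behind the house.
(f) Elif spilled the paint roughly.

(a) Not entailed — 'roughly' adds a manner not in (and inconsistent with) the original.
(b) Not entailed — 'roughly' adds a manner not in (and inconsistent with) the original.
(c) Entailed — every conjunct here is already in the original spilling event.
(d) Entailed — every conjunct here is already in the original spilling event.
(e) Entailed — every conjunct here is already in the original spilling event.
(f) Not entailed — 'roughly' adds a manner not in (and inconsistent with) the original.

(c), (d), (e)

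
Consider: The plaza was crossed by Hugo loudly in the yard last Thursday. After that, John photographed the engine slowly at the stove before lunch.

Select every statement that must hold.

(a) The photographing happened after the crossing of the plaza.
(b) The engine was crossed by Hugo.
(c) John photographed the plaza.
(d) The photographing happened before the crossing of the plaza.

(a) Entailed — the narrative places the crossing before the photographing.
(b) Not entailed — Hugo crossed the plaza, not the engine; the engine belongs to the photographing event.
(c) Not entailed — John photographed the engine, not the plaza; the plaza belongs to the crossing event.
(d) Not entailed — the narrative places the crossing before the photographing, not after.

(a)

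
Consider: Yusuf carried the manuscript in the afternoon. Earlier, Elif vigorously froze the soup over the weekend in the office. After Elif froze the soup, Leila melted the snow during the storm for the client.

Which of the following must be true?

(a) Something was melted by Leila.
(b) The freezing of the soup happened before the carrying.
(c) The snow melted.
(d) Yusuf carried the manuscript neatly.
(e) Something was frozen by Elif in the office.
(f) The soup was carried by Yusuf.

(a) Entailed — dropping 'during the storm', 'for the client' and generalizing the patient leaves a sub-description the original still satisfies.
(b) Entailed — the narrative places the freezing before the carrying.
(c) Entailed — 'Leila melted the snow' is causative; it entails the inchoative 'the snow melted'.
(d) Not entailed — 'neatly' adds information not in the original event.
(e) Entailed — the original entails any weakening of itself; this just drops 'vigorously', 'over the weekend' and generalizes the patient.
(f) Not entailed — Yusuf carried the manuscript, not the soup; the soup belongs to the freezing event.

(a), (b), (c), (e)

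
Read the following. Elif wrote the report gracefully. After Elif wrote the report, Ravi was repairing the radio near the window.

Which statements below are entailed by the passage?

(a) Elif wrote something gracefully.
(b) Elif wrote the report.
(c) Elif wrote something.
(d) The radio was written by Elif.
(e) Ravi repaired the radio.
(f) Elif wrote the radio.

(a), (b), (c)

(a) Entailed — the original entails any weakening of itself; this just generalizes the patient.
(b) Entailed — every conjunct here is already in the original writing event.
(c) Entailed — every conjunct here is already in the original writing event.
(d) Not entailed — Elif wrote the report, not the radio; the radio belongs to the repairing event.
(e) Not entailed — 'was repairing' is progressive on an accomplishment; it does not entail the completed 'repaired'.
(f) Not entailed — Elif wrote the report, not the radio; the radio belongs to the repairing event.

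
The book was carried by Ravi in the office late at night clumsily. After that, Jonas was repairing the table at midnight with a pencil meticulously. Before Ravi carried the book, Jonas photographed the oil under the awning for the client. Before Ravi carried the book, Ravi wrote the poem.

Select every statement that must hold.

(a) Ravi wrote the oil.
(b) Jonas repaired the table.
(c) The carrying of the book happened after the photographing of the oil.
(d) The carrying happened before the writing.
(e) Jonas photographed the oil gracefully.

(c)

(a) Not entailed — Ravi wrote the poem, not the oil; the oil belongs to the photographing event.
(b) Not entailed — 'was repairing' is progressive on an accomplishment; it does not entail the completed 'repaired'.
(c) Entailed — the narrative places the photographing before the carrying.
(d) Not entailed — the narrative places the writing before the carrying, not after.
(e) Not entailed — 'gracefully' adds information not in the original event.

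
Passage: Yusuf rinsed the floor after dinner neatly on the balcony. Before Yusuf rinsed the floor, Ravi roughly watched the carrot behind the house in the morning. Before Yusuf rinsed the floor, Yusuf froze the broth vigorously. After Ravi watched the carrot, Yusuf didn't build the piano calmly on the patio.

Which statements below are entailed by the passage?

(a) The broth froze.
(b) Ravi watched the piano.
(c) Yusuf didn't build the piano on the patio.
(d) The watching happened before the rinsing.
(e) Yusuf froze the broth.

(a) Entailed — 'Yusuf froze the broth' is causative; it entails the inchoative 'the broth froze'.
(b) Not entailed — Ravi watched the carrot, not the piano; the piano belongs to the building event.
(c) Not entailed — dropping 'calmly' under negation is not valid — the original leaves open that Yusuf built the piano some other way.
(d) Entailed — the narrative places the watching before the rinsing.
(e) Entailed — this follows by dropping conjuncts from the freezing event's description.

(a), (d), (e)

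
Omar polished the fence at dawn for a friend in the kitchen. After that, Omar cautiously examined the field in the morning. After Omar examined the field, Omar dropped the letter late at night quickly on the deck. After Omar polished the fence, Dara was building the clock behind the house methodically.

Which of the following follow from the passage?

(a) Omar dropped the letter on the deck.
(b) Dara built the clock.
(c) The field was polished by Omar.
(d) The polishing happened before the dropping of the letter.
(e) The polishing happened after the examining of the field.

(a), (d)

(a) Entailed — the original entails any weakening of itself; this just drops 'quickly', 'late at night'.
(b) Not entailed — 'was building' is progressive on an accomplishment; it does not entail the completed 'built'.
(c) Not entailed — Omar polished the fence, not the field; the field belongs to the examining event.
(d) Entailed — the narrative places the polishing before the dropping.
(e) Not entailed — the narrative places the polishing before the examining, not after.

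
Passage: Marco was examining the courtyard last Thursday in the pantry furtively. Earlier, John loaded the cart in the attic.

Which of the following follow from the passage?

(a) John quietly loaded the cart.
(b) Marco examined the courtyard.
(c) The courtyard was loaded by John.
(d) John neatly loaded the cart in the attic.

(a) Not entailed — 'quietly' adds information not in the original event.
(b) Entailed — 'examine' is an activity; 'was examining' entails that some examining happened, so 'examined' holds.
(c) Not entailed — John loaded the cart, not the courtyard; the courtyard belongs to the examining event.
(d) Not entailed — 'neatly' adds information not in the original event.

(b)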